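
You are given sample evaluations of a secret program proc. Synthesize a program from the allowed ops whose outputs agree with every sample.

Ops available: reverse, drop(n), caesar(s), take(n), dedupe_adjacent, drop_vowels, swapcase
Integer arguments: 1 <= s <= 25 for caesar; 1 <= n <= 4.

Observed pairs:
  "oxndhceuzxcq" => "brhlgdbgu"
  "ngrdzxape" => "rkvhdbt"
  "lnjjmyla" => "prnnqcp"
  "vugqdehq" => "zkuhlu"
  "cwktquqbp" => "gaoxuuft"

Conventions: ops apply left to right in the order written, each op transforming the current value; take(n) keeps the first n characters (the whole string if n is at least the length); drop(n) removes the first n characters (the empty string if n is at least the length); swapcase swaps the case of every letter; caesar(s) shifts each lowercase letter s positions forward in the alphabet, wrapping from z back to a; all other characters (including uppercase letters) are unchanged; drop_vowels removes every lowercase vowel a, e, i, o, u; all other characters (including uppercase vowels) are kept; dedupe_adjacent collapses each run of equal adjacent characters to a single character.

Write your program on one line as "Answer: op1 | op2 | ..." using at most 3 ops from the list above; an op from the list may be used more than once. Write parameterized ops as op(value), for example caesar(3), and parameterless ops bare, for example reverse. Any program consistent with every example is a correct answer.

drop_vowels | caesar(23) | caesar(7)

Check, running the answer program on each example:
  "oxndhceuzxcq" -> "xndhczxcq" -> "ukaezwuzn" -> "brhlgdbgu"
  "ngrdzxape" -> "ngrdzxp" -> "kdoawum" -> "rkvhdbt"
  "lnjjmyla" -> "lnjjmyl" -> "ikggjvi" -> "prnnqcp"
  "vugqdehq" -> "vgqdhq" -> "sdnaen" -> "zkuhlu"
  "cwktquqbp" -> "cwktqqbp" -> "zthqnnym" -> "gaoxuuft"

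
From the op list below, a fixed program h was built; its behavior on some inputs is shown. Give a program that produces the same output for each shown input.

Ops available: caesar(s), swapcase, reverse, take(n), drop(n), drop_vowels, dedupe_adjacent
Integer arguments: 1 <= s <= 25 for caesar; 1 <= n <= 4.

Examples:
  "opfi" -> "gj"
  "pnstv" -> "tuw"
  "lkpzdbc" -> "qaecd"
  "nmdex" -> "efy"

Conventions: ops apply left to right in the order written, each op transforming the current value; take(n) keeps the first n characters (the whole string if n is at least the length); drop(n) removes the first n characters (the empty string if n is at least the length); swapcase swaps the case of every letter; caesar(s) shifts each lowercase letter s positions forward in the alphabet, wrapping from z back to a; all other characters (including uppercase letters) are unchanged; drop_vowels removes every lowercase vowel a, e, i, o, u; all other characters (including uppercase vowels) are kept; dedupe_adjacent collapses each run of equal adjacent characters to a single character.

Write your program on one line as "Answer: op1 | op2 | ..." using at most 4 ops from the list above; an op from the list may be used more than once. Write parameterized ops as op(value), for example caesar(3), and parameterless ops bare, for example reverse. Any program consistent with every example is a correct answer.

drop(2) | caesar(12) | caesar(19) | caesar(22)

Check, running the answer program on each example:
  "opfi" -> "fi" -> "ru" -> "kn" -> "gj"
  "pnstv" -> "stv" -> "efh" -> "xya" -> "tuw"
  "lkpzdbc" -> "pzdbc" -> "blpno" -> "ueigh" -> "qaecd"
  "nmdex" -> "dex" -> "pqj" -> "ijc" -> "efy"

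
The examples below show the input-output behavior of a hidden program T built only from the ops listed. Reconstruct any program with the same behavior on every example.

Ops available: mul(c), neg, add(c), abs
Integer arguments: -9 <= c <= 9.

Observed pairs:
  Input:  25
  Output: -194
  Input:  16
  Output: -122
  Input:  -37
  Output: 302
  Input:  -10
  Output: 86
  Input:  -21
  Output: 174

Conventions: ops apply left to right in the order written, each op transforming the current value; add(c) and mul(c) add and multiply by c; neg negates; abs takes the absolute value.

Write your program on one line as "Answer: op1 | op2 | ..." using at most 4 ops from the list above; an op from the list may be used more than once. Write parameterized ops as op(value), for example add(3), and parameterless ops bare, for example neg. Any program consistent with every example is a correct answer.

mul(8) | add(-6) | neg

Check, running the answer program on each example:
  25 -> 200 -> 194 -> -194
  16 -> 128 -> 122 -> -122
  -37 -> -296 -> -302 -> 302
  -10 -> -80 -> -86 -> 86
  -21 -> -168 -> -174 -> 174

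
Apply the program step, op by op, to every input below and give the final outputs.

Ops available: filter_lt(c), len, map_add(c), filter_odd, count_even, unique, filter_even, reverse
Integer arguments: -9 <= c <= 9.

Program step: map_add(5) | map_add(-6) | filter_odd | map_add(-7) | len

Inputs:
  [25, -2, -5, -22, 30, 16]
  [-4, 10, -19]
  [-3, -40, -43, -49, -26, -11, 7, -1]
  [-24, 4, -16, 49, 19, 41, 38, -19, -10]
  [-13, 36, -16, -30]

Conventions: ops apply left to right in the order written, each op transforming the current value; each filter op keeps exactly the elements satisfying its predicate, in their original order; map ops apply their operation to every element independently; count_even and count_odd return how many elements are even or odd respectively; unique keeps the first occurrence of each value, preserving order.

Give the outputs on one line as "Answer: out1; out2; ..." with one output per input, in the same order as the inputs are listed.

Execution, op by op:
  [25, -2, -5, -22, 30, 16] -> [30, 3, 0, -17, 35, 21] -> [24, -3, -6, -23, 29, 15] -> [-3, -23, 29, 15] -> [-10, -30, 22, 8] -> 4
  [-4, 10, -19] -> [1, 15, -14] -> [-5, 9, -20] -> [-5, 9] -> [-12, 2] -> 2
  [-3, -40, -43, -49, -26, -11, 7, -1] -> [2, -35, -38, -44, -21, -6, 12, 4] -> [-4, -41, -44, -50, -27, -12, 6, -2] -> [-41, -27] -> [-48, -34] -> 2
  [-24, 4, -16, 49, 19, 41, 38, -19, -10] -> [-19, 9, -11, 54, 24, 46, 43, -14, -5] -> [-25, 3, -17, 48, 18, 40, 37, -20, -11] -> [-25, 3, -17, 37, -11] -> [-32, -4, -24, 30, -18] -> 5
  [-13, 36, -16, -30] -> [-8, 41, -11, -25] -> [-14, 35, -17, -31] -> [35, -17, -31] -> [28, -24, -38] -> 3

4; 2; 2; 5; 3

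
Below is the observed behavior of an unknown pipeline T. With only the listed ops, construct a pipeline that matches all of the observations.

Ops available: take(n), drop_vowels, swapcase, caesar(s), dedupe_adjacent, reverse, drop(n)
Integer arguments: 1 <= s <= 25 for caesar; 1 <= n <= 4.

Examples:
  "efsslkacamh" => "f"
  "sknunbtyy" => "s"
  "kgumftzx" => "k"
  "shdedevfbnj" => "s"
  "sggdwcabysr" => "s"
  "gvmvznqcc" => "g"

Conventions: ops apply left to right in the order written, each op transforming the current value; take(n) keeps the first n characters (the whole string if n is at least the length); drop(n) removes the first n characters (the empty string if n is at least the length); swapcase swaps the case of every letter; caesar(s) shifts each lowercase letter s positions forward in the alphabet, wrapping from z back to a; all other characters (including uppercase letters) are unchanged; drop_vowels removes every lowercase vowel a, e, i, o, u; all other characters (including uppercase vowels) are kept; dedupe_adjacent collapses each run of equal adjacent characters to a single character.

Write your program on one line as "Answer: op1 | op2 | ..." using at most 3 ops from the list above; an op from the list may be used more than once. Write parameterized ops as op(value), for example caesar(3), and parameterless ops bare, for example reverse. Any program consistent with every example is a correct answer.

drop_vowels | take(1)

Check, running the answer program on each example:
  "efsslkacamh" -> "fsslkcmh" -> "f"
  "sknunbtyy" -> "sknnbtyy" -> "s"
  "kgumftzx" -> "kgmftzx" -> "k"
  "shdedevfbnj" -> "shddvfbnj" -> "s"
  "sggdwcabysr" -> "sggdwcbysr" -> "s"
  "gvmvznqcc" -> "gvmvznqcc" -> "g"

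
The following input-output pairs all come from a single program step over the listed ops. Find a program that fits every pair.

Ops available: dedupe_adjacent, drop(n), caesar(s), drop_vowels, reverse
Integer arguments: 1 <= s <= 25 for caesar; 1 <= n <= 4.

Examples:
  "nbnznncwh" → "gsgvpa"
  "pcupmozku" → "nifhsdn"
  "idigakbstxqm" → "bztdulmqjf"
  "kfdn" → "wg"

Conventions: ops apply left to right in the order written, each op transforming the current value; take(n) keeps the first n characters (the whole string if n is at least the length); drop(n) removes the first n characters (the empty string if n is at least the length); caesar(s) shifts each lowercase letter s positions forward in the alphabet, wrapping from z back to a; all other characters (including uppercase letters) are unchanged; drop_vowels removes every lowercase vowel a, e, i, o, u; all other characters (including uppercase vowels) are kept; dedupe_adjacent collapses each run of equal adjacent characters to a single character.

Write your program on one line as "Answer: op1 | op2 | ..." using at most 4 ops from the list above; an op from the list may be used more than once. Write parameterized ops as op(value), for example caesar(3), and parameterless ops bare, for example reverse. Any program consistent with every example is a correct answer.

caesar(21) | caesar(24) | dedupe_adjacent | drop(2)

Check, running the answer program on each example:
  "nbnznncwh" -> "iwiuiixrc" -> "gugsggvpa" -> "gugsgvpa" -> "gsgvpa"
  "pcupmozku" -> "kxpkhjufp" -> "ivnifhsdn" -> "ivnifhsdn" -> "nifhsdn"
  "idigakbstxqm" -> "dydbvfwnoslh" -> "bwbztdulmqjf" -> "bwbztdulmqjf" -> "bztdulmqjf"
  "kfdn" -> "fayi" -> "dywg" -> "dywg" -> "wg"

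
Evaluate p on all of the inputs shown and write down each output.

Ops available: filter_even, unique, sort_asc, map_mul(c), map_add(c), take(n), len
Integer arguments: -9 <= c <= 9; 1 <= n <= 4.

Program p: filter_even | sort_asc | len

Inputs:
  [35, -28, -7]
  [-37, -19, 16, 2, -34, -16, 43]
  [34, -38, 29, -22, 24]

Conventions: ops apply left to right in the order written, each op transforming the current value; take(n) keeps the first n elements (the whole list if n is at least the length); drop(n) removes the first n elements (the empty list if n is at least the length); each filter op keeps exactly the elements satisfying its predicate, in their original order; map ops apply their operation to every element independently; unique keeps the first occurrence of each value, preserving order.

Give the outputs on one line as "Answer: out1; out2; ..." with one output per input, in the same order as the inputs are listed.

1; 4; 4

Execution, op by op:
  [35, -28, -7] -> [-28] -> [-28] -> 1
  [-37, -19, 16, 2, -34, -16, 43] -> [16, 2, -34, -16] -> [-34, -16, 2, 16] -> 4
  [34, -38, 29, -22, 24] -> [34, -38, -22, 24] -> [-38, -22, 24, 34] -> 4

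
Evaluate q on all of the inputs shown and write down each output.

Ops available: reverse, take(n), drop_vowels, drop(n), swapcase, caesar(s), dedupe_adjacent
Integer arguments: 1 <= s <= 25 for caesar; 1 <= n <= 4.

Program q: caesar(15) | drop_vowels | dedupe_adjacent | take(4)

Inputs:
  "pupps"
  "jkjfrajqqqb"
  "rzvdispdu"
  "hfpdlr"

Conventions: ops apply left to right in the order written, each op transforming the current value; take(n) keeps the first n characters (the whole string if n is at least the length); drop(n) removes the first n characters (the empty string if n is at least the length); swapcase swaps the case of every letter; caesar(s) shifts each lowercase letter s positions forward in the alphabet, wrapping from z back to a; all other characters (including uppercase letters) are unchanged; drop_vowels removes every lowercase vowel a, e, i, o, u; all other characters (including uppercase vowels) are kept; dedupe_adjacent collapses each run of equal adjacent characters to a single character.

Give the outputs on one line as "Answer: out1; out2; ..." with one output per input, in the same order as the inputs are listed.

"jh"; "yzyg"; "gksx"; "wsg"

Execution, op by op:
  "pupps" -> "ejeeh" -> "jh" -> "jh" -> "jh"
  "jkjfrajqqqb" -> "yzyugpyfffq" -> "yzygpyfffq" -> "yzygpyfq" -> "yzyg"
  "rzvdispdu" -> "goksxhesj" -> "gksxhsj" -> "gksxhsj" -> "gksx"
  "hfpdlr" -> "wuesag" -> "wsg" -> "wsg" -> "wsg"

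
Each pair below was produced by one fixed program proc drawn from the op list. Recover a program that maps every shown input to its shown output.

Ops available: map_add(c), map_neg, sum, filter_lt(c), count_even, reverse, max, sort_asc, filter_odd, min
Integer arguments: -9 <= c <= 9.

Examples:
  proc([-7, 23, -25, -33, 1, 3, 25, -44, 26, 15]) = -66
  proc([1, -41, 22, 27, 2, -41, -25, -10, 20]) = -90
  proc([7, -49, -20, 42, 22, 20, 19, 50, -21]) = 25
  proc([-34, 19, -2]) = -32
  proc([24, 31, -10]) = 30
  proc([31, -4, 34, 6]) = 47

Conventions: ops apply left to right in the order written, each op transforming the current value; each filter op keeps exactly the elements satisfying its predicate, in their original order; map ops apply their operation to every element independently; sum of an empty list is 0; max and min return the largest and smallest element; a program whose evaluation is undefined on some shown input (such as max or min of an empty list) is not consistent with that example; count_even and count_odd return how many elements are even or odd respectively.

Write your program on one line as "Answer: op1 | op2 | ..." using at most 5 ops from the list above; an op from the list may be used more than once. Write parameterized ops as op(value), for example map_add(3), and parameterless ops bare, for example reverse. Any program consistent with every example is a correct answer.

reverse | map_add(-1) | map_add(-4) | sum

Check, running the answer program on each example:
  [-7, 23, -25, -33, 1, 3, 25, -44, 26, 15] -> [15, 26, -44, 25, 3, 1, -33, -25, 23, -7] -> [14, 25, -45, 24, 2, 0, -34, -26, 22, -8] -> [10, 21, -49, 20, -2, -4, -38, -30, 18, -12] -> -66
  [1, -41, 22, 27, 2, -41, -25, -10, 20] -> [20, -10, -25, -41, 2, 27, 22, -41, 1] -> [19, -11, -26, -42, 1, 26, 21, -42, 0] -> [15, -15, -30, -46, -3, 22, 17, -46, -4] -> -90
  [7, -49, -20, 42, 22, 20, 19, 50, -21] -> [-21, 50, 19, 20, 22, 42, -20, -49, 7] -> [-22, 49, 18, 19, 21, 41, -21, -50, 6] -> [-26, 45, 14, 15, 17, 37, -25, -54, 2] -> 25
  [-34, 19, -2] -> [-2, 19, -34] -> [-3, 18, -35] -> [-7, 14, -39] -> -32
  [24, 31, -10] -> [-10, 31, 24] -> [-11, 30, 23] -> [-15, 26, 19] -> 30
  [31, -4, 34, 6] -> [6, 34, -4, 31] -> [5, 33, -5, 30] -> [1, 29, -9, 26] -> 47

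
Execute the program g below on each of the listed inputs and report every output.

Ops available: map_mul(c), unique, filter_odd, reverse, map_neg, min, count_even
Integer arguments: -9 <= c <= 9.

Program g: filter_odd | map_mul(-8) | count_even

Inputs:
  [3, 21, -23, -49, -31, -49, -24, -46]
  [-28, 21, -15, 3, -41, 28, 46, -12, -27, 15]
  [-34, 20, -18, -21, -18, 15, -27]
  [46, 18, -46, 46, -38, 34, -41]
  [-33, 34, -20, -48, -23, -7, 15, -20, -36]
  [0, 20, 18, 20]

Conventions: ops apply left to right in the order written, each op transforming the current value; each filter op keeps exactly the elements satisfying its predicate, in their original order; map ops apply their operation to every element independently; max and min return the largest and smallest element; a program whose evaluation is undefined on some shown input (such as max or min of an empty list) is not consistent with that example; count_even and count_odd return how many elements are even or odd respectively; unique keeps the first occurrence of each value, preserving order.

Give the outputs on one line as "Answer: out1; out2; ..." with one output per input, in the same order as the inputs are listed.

Execution, op by op:
  [3, 21, -23, -49, -31, -49, -24, -46] -> [3, 21, -23, -49, -31, -49] -> [-24, -168, 184, 392, 248, 392] -> 6
  [-28, 21, -15, 3, -41, 28, 46, -12, -27, 15] -> [21, -15, 3, -41, -27, 15] -> [-168, 120, -24, 328, 216, -120] -> 6
  [-34, 20, -18, -21, -18, 15, -27] -> [-21, 15, -27] -> [168, -120, 216] -> 3
  [46, 18, -46, 46, -38, 34, -41] -> [-41] -> [328] -> 1
  [-33, 34, -20, -48, -23, -7, 15, -20, -36] -> [-33, -23, -7, 15] -> [264, 184, 56, -120] -> 4
  [0, 20, 18, 20] -> [] -> [] -> 0

6; 6; 3; 1; 4; 0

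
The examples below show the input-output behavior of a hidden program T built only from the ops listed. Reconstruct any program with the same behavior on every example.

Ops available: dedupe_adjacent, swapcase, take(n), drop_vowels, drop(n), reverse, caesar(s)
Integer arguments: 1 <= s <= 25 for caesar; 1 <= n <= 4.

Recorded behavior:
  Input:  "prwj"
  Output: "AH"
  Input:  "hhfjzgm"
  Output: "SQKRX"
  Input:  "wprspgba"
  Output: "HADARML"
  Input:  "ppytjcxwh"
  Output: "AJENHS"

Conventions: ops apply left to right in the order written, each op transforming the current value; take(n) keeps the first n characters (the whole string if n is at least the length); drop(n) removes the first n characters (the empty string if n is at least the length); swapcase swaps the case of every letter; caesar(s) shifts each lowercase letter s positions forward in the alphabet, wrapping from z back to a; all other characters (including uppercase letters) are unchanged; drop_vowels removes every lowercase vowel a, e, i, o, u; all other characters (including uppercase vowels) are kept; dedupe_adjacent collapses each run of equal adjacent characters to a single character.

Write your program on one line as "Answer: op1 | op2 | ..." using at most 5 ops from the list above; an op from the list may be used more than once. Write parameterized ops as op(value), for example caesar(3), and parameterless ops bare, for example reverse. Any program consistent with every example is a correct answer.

caesar(17) | drop_vowels | dedupe_adjacent | caesar(20) | swapcase

Check, running the answer program on each example:
  "prwj" -> "gina" -> "gn" -> "gn" -> "ah" -> "AH"
  "hhfjzgm" -> "yywaqxd" -> "yywqxd" -> "ywqxd" -> "sqkrx" -> "SQKRX"
  "wprspgba" -> "ngijgxsr" -> "ngjgxsr" -> "ngjgxsr" -> "hadarml" -> "HADARML"
  "ppytjcxwh" -> "ggpkatony" -> "ggpktny" -> "gpktny" -> "ajenhs" -> "AJENHS"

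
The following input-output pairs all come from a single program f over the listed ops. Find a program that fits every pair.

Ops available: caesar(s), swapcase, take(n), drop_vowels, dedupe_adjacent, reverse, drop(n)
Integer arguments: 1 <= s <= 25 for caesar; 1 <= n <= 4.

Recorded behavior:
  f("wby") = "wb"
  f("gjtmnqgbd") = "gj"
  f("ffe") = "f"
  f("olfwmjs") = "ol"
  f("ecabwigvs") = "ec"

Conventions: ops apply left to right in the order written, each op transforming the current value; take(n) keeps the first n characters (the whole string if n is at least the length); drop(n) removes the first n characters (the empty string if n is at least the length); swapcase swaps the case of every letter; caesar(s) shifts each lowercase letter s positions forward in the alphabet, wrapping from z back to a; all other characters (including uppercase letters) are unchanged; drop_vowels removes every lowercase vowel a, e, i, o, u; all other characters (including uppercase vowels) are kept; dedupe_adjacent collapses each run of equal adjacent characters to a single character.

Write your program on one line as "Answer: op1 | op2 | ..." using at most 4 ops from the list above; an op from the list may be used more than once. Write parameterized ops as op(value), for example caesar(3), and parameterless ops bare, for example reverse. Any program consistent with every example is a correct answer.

take(2) | reverse | dedupe_adjacent | reverse

Check, running the answer program on each example:
  "wby" -> "wb" -> "bw" -> "bw" -> "wb"
  "gjtmnqgbd" -> "gj" -> "jg" -> "jg" -> "gj"
  "ffe" -> "ff" -> "ff" -> "f" -> "f"
  "olfwmjs" -> "ol" -> "lo" -> "lo" -> "ol"
  "ecabwigvs" -> "ec" -> "ce" -> "ce" -> "ec"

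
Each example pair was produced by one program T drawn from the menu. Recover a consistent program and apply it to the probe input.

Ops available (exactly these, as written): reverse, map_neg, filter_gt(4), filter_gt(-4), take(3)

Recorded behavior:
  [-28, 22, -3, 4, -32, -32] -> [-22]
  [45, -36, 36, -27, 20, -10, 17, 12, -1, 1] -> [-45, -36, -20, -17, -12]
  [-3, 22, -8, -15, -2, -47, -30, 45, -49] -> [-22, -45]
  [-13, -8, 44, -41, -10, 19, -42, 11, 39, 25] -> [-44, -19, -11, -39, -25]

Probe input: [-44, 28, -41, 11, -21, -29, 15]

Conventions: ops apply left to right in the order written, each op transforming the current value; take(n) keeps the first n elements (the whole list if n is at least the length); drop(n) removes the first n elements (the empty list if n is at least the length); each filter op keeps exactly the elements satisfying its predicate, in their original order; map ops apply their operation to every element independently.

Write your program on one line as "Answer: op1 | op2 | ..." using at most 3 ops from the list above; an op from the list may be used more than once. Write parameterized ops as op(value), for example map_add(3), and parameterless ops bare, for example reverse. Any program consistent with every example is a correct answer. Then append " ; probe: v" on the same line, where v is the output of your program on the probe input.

filter_gt(-4) | filter_gt(4) | map_neg ; probe: [-28, -11, -15]

Check, running the answer program on each example:
  [-28, 22, -3, 4, -32, -32] -> [22, -3, 4] -> [22] -> [-22]
  [45, -36, 36, -27, 20, -10, 17, 12, -1, 1] -> [45, 36, 20, 17, 12, -1, 1] -> [45, 36, 20, 17, 12] -> [-45, -36, -20, -17, -12]
  [-3, 22, -8, -15, -2, -47, -30, 45, -49] -> [-3, 22, -2, 45] -> [22, 45] -> [-22, -45]
  [-13, -8, 44, -41, -10, 19, -42, 11, 39, 25] -> [44, 19, 11, 39, 25] -> [44, 19, 11, 39, 25] -> [-44, -19, -11, -39, -25]
  probe: [-44, 28, -41, 11, -21, -29, 15] -> [28, 11, 15] -> [28, 11, 15] -> [-28, -11, -15]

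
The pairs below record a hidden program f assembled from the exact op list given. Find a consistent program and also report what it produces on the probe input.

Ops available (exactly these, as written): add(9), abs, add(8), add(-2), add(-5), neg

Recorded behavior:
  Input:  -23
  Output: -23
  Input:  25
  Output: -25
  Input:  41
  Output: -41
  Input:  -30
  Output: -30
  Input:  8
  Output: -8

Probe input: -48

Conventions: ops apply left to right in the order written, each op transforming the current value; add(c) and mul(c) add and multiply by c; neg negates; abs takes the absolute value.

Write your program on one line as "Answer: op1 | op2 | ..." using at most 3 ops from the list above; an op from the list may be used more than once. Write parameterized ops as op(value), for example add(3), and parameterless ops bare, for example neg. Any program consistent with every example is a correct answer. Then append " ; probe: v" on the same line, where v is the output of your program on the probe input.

neg | abs | neg ; probe: -48

Check, running the answer program on each example:
  -23 -> 23 -> 23 -> -23
  25 -> -25 -> 25 -> -25
  41 -> -41 -> 41 -> -41
  -30 -> 30 -> 30 -> -30
  8 -> -8 -> 8 -> -8
  probe: -48 -> 48 -> 48 -> -48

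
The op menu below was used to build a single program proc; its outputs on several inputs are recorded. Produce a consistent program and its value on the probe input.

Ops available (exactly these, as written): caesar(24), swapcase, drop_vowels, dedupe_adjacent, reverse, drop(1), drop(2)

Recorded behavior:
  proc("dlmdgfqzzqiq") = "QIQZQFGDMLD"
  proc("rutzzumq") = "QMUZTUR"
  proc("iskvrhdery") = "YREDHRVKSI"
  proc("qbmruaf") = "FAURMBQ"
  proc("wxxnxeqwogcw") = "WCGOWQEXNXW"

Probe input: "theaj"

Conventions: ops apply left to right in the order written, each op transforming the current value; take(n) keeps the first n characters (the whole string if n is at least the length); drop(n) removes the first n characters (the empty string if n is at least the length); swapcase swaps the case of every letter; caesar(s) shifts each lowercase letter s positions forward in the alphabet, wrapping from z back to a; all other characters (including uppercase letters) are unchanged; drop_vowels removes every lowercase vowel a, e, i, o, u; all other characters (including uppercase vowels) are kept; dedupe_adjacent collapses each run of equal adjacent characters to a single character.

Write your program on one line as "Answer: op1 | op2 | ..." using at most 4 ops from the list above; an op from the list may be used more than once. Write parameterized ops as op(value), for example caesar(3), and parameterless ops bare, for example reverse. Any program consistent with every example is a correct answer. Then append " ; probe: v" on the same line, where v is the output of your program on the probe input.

dedupe_adjacent | swapcase | reverse ; probe: "JAEHT"

Check, running the answer program on each example:
  "dlmdgfqzzqiq" -> "dlmdgfqzqiq" -> "DLMDGFQZQIQ" -> "QIQZQFGDMLD"
  "rutzzumq" -> "rutzumq" -> "RUTZUMQ" -> "QMUZTUR"
  "iskvrhdery" -> "iskvrhdery" -> "ISKVRHDERY" -> "YREDHRVKSI"
  "qbmruaf" -> "qbmruaf" -> "QBMRUAF" -> "FAURMBQ"
  "wxxnxeqwogcw" -> "wxnxeqwogcw" -> "WXNXEQWOGCW" -> "WCGOWQEXNXW"
  probe: "theaj" -> "theaj" -> "THEAJ" -> "JAEHT"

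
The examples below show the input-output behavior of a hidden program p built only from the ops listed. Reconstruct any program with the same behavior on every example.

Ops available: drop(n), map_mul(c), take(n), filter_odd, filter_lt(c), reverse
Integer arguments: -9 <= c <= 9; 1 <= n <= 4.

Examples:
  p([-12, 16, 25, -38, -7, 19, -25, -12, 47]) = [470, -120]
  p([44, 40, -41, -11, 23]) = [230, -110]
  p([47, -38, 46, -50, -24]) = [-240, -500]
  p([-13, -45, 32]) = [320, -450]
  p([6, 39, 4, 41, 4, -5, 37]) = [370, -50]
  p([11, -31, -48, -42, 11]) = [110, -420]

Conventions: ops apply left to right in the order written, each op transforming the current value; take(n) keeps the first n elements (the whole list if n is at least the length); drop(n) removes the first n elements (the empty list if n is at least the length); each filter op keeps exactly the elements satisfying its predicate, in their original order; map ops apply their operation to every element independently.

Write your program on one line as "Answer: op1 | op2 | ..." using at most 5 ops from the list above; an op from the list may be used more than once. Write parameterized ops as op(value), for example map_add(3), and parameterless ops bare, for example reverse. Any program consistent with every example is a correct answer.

map_mul(-5) | reverse | map_mul(-2) | take(2)

Check, running the answer program on each example:
  [-12, 16, 25, -38, -7, 19, -25, -12, 47] -> [60, -80, -125, 190, 35, -95, 125, 60, -235] -> [-235, 60, 125, -95, 35, 190, -125, -80, 60] -> [470, -120, -250, 190, -70, -380, 250, 160, -120] -> [470, -120]
  [44, 40, -41, -11, 23] -> [-220, -200, 205, 55, -115] -> [-115, 55, 205, -200, -220] -> [230, -110, -410, 400, 440] -> [230, -110]
  [47, -38, 46, -50, -24] -> [-235, 190, -230, 250, 120] -> [120, 250, -230, 190, -235] -> [-240, -500, 460, -380, 470] -> [-240, -500]
  [-13, -45, 32] -> [65, 225, -160] -> [-160, 225, 65] -> [320, -450, -130] -> [320, -450]
  [6, 39, 4, 41, 4, -5, 37] -> [-30, -195, -20, -205, -20, 25, -185] -> [-185, 25, -20, -205, -20, -195, -30] -> [370, -50, 40, 410, 40, 390, 60] -> [370, -50]
  [11, -31, -48, -42, 11] -> [-55, 155, 240, 210, -55] -> [-55, 210, 240, 155, -55] -> [110, -420, -480, -310, 110] -> [110, -420]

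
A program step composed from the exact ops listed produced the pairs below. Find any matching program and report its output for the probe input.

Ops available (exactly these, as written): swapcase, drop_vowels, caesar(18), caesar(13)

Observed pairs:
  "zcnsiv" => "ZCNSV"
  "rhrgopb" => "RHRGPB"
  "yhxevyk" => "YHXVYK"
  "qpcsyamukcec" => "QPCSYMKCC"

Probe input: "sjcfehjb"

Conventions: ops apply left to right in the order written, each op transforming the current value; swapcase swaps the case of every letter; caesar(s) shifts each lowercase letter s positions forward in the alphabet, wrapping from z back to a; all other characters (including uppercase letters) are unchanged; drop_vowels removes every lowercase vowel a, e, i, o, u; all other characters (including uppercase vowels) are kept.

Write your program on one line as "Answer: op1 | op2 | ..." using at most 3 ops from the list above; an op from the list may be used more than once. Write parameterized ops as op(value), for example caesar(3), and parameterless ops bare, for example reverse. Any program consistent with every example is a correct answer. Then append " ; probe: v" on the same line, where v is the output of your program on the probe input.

drop_vowels | swapcase ; probe: "SJCFHJB"

Check, running the answer program on each example:
  "zcnsiv" -> "zcnsv" -> "ZCNSV"
  "rhrgopb" -> "rhrgpb" -> "RHRGPB"
  "yhxevyk" -> "yhxvyk" -> "YHXVYK"
  "qpcsyamukcec" -> "qpcsymkcc" -> "QPCSYMKCC"
  probe: "sjcfehjb" -> "sjcfhjb" -> "SJCFHJB"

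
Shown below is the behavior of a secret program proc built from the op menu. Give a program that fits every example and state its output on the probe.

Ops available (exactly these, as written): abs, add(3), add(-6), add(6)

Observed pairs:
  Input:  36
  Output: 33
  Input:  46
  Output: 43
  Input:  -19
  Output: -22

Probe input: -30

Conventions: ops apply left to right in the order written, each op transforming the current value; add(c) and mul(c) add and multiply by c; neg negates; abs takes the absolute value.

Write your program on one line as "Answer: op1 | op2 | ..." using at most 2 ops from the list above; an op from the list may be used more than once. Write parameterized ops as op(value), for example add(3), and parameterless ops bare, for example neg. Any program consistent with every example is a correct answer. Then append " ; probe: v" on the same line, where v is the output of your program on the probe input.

add(3) | add(-6) ; probe: -33

Check, running the answer program on each example:
  36 -> 39 -> 33
  46 -> 49 -> 43
  -19 -> -16 -> -22
  probe: -30 -> -27 -> -33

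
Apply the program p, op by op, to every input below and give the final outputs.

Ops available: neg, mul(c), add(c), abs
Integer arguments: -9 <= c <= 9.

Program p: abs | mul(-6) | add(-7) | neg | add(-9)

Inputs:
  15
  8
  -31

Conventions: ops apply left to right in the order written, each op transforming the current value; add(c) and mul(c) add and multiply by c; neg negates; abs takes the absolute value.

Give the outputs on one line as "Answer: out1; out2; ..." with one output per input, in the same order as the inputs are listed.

88; 46; 184

Execution, op by op:
  15 -> 15 -> -90 -> -97 -> 97 -> 88
  8 -> 8 -> -48 -> -55 -> 55 -> 46
  -31 -> 31 -> -186 -> -193 -> 193 -> 184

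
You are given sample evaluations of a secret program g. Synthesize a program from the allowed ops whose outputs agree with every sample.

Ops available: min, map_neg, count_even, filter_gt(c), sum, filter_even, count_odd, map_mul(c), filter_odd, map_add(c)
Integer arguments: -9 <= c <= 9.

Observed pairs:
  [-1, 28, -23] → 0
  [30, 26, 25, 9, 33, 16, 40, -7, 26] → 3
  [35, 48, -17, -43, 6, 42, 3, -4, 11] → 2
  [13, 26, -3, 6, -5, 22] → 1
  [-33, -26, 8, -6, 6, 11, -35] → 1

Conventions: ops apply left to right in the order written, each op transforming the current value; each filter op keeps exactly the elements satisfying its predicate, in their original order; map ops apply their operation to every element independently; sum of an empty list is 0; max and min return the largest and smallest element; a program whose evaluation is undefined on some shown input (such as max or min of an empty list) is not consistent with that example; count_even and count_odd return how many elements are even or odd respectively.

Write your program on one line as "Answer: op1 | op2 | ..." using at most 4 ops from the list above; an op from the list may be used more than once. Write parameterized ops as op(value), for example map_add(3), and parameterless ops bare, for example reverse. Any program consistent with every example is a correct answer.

filter_gt(-4) | filter_gt(5) | count_odd

Check, running the answer program on each example:
  [-1, 28, -23] -> [-1, 28] -> [28] -> 0
  [30, 26, 25, 9, 33, 16, 40, -7, 26] -> [30, 26, 25, 9, 33, 16, 40, 26] -> [30, 26, 25, 9, 33, 16, 40, 26] -> 3
  [35, 48, -17, -43, 6, 42, 3, -4, 11] -> [35, 48, 6, 42, 3, 11] -> [35, 48, 6, 42, 11] -> 2
  [13, 26, -3, 6, -5, 22] -> [13, 26, -3, 6, 22] -> [13, 26, 6, 22] -> 1
  [-33, -26, 8, -6, 6, 11, -35] -> [8, 6, 11] -> [8, 6, 11] -> 1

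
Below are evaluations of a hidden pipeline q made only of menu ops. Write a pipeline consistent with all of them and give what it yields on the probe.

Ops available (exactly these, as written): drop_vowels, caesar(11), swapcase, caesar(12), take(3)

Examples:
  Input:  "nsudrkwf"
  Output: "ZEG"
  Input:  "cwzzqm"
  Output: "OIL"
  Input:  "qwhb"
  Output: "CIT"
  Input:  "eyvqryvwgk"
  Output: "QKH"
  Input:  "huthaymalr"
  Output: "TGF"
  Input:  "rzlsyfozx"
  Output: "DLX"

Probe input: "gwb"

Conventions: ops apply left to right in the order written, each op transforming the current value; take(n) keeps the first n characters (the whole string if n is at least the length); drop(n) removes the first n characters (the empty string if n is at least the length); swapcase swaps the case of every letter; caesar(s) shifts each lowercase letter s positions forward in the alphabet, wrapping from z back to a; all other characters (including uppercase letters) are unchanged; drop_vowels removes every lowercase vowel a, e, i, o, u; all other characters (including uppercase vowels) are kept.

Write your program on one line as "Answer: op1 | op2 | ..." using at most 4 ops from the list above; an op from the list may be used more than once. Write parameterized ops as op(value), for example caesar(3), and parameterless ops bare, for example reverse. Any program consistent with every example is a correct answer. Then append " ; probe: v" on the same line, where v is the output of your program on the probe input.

take(3) | caesar(12) | swapcase ; probe: "SIN"

Check, running the answer program on each example:
  "nsudrkwf" -> "nsu" -> "zeg" -> "ZEG"
  "cwzzqm" -> "cwz" -> "oil" -> "OIL"
  "qwhb" -> "qwh" -> "cit" -> "CIT"
  "eyvqryvwgk" -> "eyv" -> "qkh" -> "QKH"
  "huthaymalr" -> "hut" -> "tgf" -> "TGF"
  "rzlsyfozx" -> "rzl" -> "dlx" -> "DLX"
  probe: "gwb" -> "gwb" -> "sin" -> "SIN"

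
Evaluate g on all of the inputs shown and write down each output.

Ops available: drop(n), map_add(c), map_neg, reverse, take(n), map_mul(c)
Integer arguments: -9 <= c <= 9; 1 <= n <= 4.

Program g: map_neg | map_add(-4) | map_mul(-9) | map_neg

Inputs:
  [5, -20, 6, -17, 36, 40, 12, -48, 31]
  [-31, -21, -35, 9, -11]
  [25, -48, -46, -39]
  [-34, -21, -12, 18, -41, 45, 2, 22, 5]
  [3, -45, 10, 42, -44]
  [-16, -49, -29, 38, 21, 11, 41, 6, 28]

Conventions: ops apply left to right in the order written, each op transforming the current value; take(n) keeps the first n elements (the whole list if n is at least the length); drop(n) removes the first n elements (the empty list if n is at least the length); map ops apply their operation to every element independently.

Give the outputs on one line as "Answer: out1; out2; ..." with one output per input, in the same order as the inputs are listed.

[-81, 144, -90, 117, -360, -396, -144, 396, -315]; [243, 153, 279, -117, 63]; [-261, 396, 378, 315]; [270, 153, 72, -198, 333, -441, -54, -234, -81]; [-63, 369, -126, -414, 360]; [108, 405, 225, -378, -225, -135, -405, -90, -288]

Execution, op by op:
  [5, -20, 6, -17, 36, 40, 12, -48, 31] -> [-5, 20, -6, 17, -36, -40, -12, 48, -31] -> [-9, 16, -10, 13, -40, -44, -16, 44, -35] -> [81, -144, 90, -117, 360, 396, 144, -396, 315] -> [-81, 144, -90, 117, -360, -396, -144, 396, -315]
  [-31, -21, -35, 9, -11] -> [31, 21, 35, -9, 11] -> [27, 17, 31, -13, 7] -> [-243, -153, -279, 117, -63] -> [243, 153, 279, -117, 63]
  [25, -48, -46, -39] -> [-25, 48, 46, 39] -> [-29, 44, 42, 35] -> [261, -396, -378, -315] -> [-261, 396, 378, 315]
  [-34, -21, -12, 18, -41, 45, 2, 22, 5] -> [34, 21, 12, -18, 41, -45, -2, -22, -5] -> [30, 17, 8, -22, 37, -49, -6, -26, -9] -> [-270, -153, -72, 198, -333, 441, 54, 234, 81] -> [270, 153, 72, -198, 333, -441, -54, -234, -81]
  [3, -45, 10, 42, -44] -> [-3, 45, -10, -42, 44] -> [-7, 41, -14, -46, 40] -> [63, -369, 126, 414, -360] -> [-63, 369, -126, -414, 360]
  [-16, -49, -29, 38, 21, 11, 41, 6, 28] -> [16, 49, 29, -38, -21, -11, -41, -6, -28] -> [12, 45, 25, -42, -25, -15, -45, -10, -32] -> [-108, -405, -225, 378, 225, 135, 405, 90, 288] -> [108, 405, 225, -378, -225, -135, -405, -90, -288]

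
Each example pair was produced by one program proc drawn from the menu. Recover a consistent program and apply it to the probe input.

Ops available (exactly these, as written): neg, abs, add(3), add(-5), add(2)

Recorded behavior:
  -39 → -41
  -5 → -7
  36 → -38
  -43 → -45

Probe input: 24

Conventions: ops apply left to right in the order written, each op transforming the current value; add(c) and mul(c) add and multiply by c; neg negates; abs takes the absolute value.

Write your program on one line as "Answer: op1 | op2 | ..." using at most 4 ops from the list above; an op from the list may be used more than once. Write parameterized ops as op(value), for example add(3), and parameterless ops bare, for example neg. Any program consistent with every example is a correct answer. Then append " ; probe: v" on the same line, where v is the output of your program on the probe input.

abs | add(2) | neg ; probe: -26

Check, running the answer program on each example:
  -39 -> 39 -> 41 -> -41
  -5 -> 5 -> 7 -> -7
  36 -> 36 -> 38 -> -38
  -43 -> 43 -> 45 -> -45
  probe: 24 -> 24 -> 26 -> -26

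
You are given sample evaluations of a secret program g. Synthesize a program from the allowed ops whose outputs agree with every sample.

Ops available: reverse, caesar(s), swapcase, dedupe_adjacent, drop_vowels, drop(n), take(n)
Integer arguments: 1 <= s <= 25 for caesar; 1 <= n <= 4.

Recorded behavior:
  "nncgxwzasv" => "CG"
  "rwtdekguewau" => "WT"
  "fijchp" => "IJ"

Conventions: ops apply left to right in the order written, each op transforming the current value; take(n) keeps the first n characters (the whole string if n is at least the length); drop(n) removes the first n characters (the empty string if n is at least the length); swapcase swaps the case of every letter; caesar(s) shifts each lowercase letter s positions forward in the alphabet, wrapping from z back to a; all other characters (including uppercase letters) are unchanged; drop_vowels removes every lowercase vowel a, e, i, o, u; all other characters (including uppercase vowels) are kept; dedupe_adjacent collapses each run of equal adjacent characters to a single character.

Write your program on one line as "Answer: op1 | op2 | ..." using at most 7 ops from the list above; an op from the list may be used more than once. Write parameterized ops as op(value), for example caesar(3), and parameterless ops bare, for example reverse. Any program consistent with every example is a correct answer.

dedupe_adjacent | take(3) | reverse | take(2) | reverse | swapcase

Check, running the answer program on each example:
  "nncgxwzasv" -> "ncgxwzasv" -> "ncg" -> "gcn" -> "gc" -> "cg" -> "CG"
  "rwtdekguewau" -> "rwtdekguewau" -> "rwt" -> "twr" -> "tw" -> "wt" -> "WT"
  "fijchp" -> "fijchp" -> "fij" -> "jif" -> "ji" -> "ij" -> "IJ"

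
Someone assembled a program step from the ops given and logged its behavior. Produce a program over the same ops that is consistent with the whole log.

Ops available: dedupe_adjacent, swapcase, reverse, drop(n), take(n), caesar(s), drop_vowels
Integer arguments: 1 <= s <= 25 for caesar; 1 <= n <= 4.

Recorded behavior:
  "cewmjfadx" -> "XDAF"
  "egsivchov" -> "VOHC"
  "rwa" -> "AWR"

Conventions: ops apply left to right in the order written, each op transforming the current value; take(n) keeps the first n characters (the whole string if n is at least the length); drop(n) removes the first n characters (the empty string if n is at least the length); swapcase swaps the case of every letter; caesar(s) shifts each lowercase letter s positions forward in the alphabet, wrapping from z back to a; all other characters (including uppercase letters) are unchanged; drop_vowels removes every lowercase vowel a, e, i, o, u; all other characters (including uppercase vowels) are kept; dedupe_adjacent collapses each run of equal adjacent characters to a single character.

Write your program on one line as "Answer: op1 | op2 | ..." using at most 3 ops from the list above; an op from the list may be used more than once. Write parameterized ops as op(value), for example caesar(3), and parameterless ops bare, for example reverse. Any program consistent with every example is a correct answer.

swapcase | reverse | take(4)

Check, running the answer program on each example:
  "cewmjfadx" -> "CEWMJFADX" -> "XDAFJMWEC" -> "XDAF"
  "egsivchov" -> "EGSIVCHOV" -> "VOHCVISGE" -> "VOHC"
  "rwa" -> "RWA" -> "AWR" -> "AWR"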